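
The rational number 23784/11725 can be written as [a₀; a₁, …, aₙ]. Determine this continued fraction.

Repeatedly divide and take the remainder:
23784 = 2·11725 + 334, so a_0 = 2
11725 = 35·334 + 35, so a_1 = 35
334 = 9·35 + 19, so a_2 = 9
35 = 1·19 + 16, so a_3 = 1
19 = 1·16 + 3, so a_4 = 1
16 = 5·3 + 1, so a_5 = 5
3 = 3·1 + 0, so a_6 = 3

[2; 35, 9, 1, 1, 5, 3]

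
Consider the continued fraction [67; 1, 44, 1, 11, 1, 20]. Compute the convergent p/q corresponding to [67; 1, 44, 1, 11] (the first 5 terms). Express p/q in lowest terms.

37456/551

a_0 = 67: 67/1
a_1 = 1: 68/1
a_2 = 44: 3059/45
a_3 = 1: 3127/46
a_4 = 11: 37456/551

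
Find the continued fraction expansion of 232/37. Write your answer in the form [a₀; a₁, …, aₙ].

[6; 3, 1, 2, 3]

232 ÷ 37 → quotient 6, remainder 10
37 ÷ 10 → quotient 3, remainder 7
10 ÷ 7 → quotient 1, remainder 3
7 ÷ 3 → quotient 2, remainder 1
3 ÷ 1 → quotient 3, remainder 0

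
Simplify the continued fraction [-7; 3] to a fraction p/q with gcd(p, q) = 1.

-20/3

Use the convergent recurrence hₖ = aₖ·hₖ₋₁ + hₖ₋₂ (and likewise for the denominators kₖ):
a_0 = -7: -7/1
a_1 = 3: -20/3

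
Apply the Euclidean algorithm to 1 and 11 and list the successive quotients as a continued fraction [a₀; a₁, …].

[0; 11]

Repeatedly divide and take the remainder:
⌊1/11⌋ = 0, remainder 1
⌊11/1⌋ = 11, remainder 0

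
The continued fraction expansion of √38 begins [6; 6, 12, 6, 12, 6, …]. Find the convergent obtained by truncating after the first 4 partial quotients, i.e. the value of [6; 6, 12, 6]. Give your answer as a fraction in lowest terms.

a_0 = 6: 6/1
a_1 = 6: 37/6
a_2 = 12: 450/73
a_3 = 6: 2737/444

2737/444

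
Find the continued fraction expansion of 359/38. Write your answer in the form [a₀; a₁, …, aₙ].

359 = 9·38 + 17, so a_0 = 9
38 = 2·17 + 4, so a_1 = 2
17 = 4·4 + 1, so a_2 = 4
4 = 4·1 + 0, so a_3 = 4

[9; 2, 4, 4]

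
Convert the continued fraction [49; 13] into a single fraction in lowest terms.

Start with 13.
49 + 1/(13/1) = 49 + 1/13 = 638/13

638/13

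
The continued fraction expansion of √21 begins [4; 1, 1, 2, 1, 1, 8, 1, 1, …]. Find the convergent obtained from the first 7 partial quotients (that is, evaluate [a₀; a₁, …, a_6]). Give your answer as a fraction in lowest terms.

Work from the innermost term outward:
Start with 8.
1 + 1/(8/1) = 1 + 1/8 = 9/8
1 + 1/(9/8) = 1 + 8/9 = 17/9
2 + 1/(17/9) = 2 + 9/17 = 43/17
1 + 1/(43/17) = 1 + 17/43 = 60/43
1 + 1/(60/43) = 1 + 43/60 = 103/60
4 + 1/(103/60) = 4 + 60/103 = 472/103

472/103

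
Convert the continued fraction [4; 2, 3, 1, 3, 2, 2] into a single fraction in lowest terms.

835/188

Start with 2.
2 + 1/(2/1) = 2 + 1/2 = 5/2
3 + 1/(5/2) = 3 + 2/5 = 17/5
1 + 1/(17/5) = 1 + 5/17 = 22/17
3 + 1/(22/17) = 3 + 17/22 = 83/22
2 + 1/(83/22) = 2 + 22/83 = 188/83
4 + 1/(188/83) = 4 + 83/188 = 835/188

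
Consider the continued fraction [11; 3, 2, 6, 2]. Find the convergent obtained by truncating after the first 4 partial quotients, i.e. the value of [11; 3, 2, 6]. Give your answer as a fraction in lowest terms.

508/45

Starting at the tail and folding back:
Start with 6.
2 + 1/(6/1) = 2 + 1/6 = 13/6
3 + 1/(13/6) = 3 + 6/13 = 45/13
11 + 1/(45/13) = 11 + 13/45 = 508/45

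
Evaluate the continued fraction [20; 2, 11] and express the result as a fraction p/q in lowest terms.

471/23

Start with 11.
2 + 1/(11/1) = 2 + 1/11 = 23/11
20 + 1/(23/11) = 20 + 11/23 = 471/23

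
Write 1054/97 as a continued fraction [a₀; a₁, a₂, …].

[10; 1, 6, 2, 6]

Repeatedly divide and take the remainder:
1054 ÷ 97 → quotient 10, remainder 84
97 ÷ 84 → quotient 1, remainder 13
84 ÷ 13 → quotient 6, remainder 6
13 ÷ 6 → quotient 2, remainder 1
6 ÷ 1 → quotient 6, remainder 0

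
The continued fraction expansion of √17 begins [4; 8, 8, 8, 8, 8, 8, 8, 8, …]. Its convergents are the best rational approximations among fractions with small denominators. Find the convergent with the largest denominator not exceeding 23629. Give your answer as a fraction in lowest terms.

a_0 = 4: 4/1  (≤ bound)
a_1 = 8: 33/8  (≤ bound)
a_2 = 8: 268/65  (≤ bound)
a_3 = 8: 2177/528  (≤ bound)
a_4 = 8: 17684/4289  (≤ bound)
a_5 = 8: 143649/34840  (> 23629, stop)

17684/4289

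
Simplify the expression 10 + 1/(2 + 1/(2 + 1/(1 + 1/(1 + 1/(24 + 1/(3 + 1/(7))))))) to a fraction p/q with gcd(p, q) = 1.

68481/6574

Start with 7.
3 + 1/(7/1) = 3 + 1/7 = 22/7
24 + 1/(22/7) = 24 + 7/22 = 535/22
1 + 1/(535/22) = 1 + 22/535 = 557/535
1 + 1/(557/535) = 1 + 535/557 = 1092/557
2 + 1/(1092/557) = 2 + 557/1092 = 2741/1092
2 + 1/(2741/1092) = 2 + 1092/2741 = 6574/2741
10 + 1/(6574/2741) = 10 + 2741/6574 = 68481/6574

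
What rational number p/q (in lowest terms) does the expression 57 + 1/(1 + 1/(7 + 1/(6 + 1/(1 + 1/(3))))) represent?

12733/220

Starting at the tail and folding back:
Start with 3.
1 + 1/(3/1) = 1 + 1/3 = 4/3
6 + 1/(4/3) = 6 + 3/4 = 27/4
7 + 1/(27/4) = 7 + 4/27 = 193/27
1 + 1/(193/27) = 1 + 27/193 = 220/193
57 + 1/(220/193) = 57 + 193/220 = 12733/220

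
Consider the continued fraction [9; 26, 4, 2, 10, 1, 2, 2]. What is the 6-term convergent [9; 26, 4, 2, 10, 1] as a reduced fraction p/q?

Compute successive convergents:
a_0 = 9: 9/1
a_1 = 26: 235/26
a_2 = 4: 949/105
a_3 = 2: 2133/236
a_4 = 10: 22279/2465
a_5 = 1: 24412/2701

24412/2701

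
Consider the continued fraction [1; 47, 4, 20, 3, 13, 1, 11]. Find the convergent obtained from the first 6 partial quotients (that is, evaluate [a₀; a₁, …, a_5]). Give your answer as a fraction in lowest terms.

158829/155537

Start with 13.
3 + 1/(13/1) = 3 + 1/13 = 40/13
20 + 1/(40/13) = 20 + 13/40 = 813/40
4 + 1/(813/40) = 4 + 40/813 = 3292/813
47 + 1/(3292/813) = 47 + 813/3292 = 155537/3292
1 + 1/(155537/3292) = 1 + 3292/155537 = 158829/155537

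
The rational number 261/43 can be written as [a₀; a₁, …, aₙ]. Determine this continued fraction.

[6; 14, 3]

⌊261/43⌋ = 6, remainder 3
⌊43/3⌋ = 14, remainder 1
⌊3/1⌋ = 3, remainder 0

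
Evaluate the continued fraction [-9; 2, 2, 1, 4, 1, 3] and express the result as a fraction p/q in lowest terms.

-1312/153

Compute successive convergents:
a_0 = -9: -9/1
a_1 = 2: -17/2
a_2 = 2: -43/5
a_3 = 1: -60/7
a_4 = 4: -283/33
a_5 = 1: -343/40
a_6 = 3: -1312/153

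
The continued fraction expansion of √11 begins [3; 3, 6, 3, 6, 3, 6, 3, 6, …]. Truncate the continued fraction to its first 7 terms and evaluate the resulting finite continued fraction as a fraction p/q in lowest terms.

a_0 = 3: 3/1
a_1 = 3: 10/3
a_2 = 6: 63/19
a_3 = 3: 199/60
a_4 = 6: 1257/379
a_5 = 3: 3970/1197
a_6 = 6: 25077/7561

25077/7561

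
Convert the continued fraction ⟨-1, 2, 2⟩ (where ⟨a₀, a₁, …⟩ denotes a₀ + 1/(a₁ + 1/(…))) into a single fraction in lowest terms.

-3/5

Use the convergent recurrence hₖ = aₖ·hₖ₋₁ + hₖ₋₂ (and likewise for the denominators kₖ):
a_0 = -1: -1/1
a_1 = 2: -1/2
a_2 = 2: -3/5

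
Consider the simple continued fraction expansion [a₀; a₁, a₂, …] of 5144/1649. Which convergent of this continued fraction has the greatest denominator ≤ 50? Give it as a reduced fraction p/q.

78/25

a_0 = 3: 3/1  (≤ bound)
a_1 = 8: 25/8  (≤ bound)
a_2 = 2: 53/17  (≤ bound)
a_3 = 1: 78/25  (≤ bound)
a_4 = 2: 209/67  (> 50, stop)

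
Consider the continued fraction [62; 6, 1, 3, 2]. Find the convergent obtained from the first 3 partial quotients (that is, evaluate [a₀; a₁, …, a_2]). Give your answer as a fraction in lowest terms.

435/7

Use the convergent recurrence hₖ = aₖ·hₖ₋₁ + hₖ₋₂ (and likewise for the denominators kₖ):
a_0 = 62: 62/1
a_1 = 6: 373/6
a_2 = 1: 435/7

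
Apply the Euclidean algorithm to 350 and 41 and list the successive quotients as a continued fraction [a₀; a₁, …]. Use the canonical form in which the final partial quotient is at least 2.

[8; 1, 1, 6, 3]

350 = 8·41 + 22, so a_0 = 8
41 = 1·22 + 19, so a_1 = 1
22 = 1·19 + 3, so a_2 = 1
19 = 6·3 + 1, so a_3 = 6
3 = 3·1 + 0, so a_4 = 3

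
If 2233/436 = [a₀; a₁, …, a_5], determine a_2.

Apply division with remainder until the remainder is 0:
2233 = 5·436 + 53, so a_0 = 5
436 = 8·53 + 12, so a_1 = 8
53 = 4·12 + 5, so a_2 = 4

4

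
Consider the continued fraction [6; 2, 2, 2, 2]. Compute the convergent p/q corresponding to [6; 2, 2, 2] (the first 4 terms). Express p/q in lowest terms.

Starting at the tail and folding back:
Start with 2.
2 + 1/(2/1) = 2 + 1/2 = 5/2
2 + 1/(5/2) = 2 + 2/5 = 12/5
6 + 1/(12/5) = 6 + 5/12 = 77/12

77/12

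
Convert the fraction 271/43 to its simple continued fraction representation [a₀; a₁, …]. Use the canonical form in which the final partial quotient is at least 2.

[6; 3, 3, 4]

Apply division with remainder until the remainder is 0:
⌊271/43⌋ = 6, remainder 13
⌊43/13⌋ = 3, remainder 4
⌊13/4⌋ = 3, remainder 1
⌊4/1⌋ = 4, remainder 0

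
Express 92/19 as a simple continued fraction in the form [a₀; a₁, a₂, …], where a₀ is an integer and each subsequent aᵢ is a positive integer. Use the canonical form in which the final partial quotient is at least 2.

⌊92/19⌋ = 4, remainder 16
⌊19/16⌋ = 1, remainder 3
⌊16/3⌋ = 5, remainder 1
⌊3/1⌋ = 3, remainder 0

[4; 1, 5, 3]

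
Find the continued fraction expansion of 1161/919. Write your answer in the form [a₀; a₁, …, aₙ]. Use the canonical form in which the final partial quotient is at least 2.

1161 ÷ 919 → quotient 1, remainder 242
919 ÷ 242 → quotient 3, remainder 193
242 ÷ 193 → quotient 1, remainder 49
193 ÷ 49 → quotient 3, remainder 46
49 ÷ 46 → quotient 1, remainder 3
46 ÷ 3 → quotient 15, remainder 1
3 ÷ 1 → quotient 3, remainder 0

[1; 3, 1, 3, 1, 15, 3]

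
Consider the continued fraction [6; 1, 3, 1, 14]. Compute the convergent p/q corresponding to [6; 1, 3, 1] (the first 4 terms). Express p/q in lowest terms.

34/5

Compute successive convergents:
a_0 = 6: 6/1
a_1 = 1: 7/1
a_2 = 3: 27/4
a_3 = 1: 34/5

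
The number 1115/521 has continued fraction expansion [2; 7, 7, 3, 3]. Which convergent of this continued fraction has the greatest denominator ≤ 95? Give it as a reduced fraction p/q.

a_0 = 2: 2/1  (≤ bound)
a_1 = 7: 15/7  (≤ bound)
a_2 = 7: 107/50  (≤ bound)
a_3 = 3: 336/157  (> 95, stop)

107/50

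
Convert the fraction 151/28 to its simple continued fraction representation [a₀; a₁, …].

[5; 2, 1, 1, 5]

Repeatedly divide and take the remainder:
151 = 5·28 + 11, so a_0 = 5
28 = 2·11 + 6, so a_1 = 2
11 = 1·6 + 5, so a_2 = 1
6 = 1·5 + 1, so a_3 = 1
5 = 5·1 + 0, so a_4 = 5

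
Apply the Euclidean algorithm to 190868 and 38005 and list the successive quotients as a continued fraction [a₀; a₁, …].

⌊190868/38005⌋ = 5, remainder 843
⌊38005/843⌋ = 45, remainder 70
⌊843/70⌋ = 12, remainder 3
⌊70/3⌋ = 23, remainder 1
⌊3/1⌋ = 3, remainder 0

[5; 45, 12, 23, 3]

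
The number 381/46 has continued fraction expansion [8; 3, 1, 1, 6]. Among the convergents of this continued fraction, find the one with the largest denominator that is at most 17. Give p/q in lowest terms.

58/7

a_0 = 8: 8/1  (≤ bound)
a_1 = 3: 25/3  (≤ bound)
a_2 = 1: 33/4  (≤ bound)
a_3 = 1: 58/7  (≤ bound)
a_4 = 6: 381/46  (> 17, stop)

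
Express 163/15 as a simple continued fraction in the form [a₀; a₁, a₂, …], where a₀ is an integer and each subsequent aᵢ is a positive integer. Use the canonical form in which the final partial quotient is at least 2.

[10; 1, 6, 2]

163 ÷ 15 → quotient 10, remainder 13
15 ÷ 13 → quotient 1, remainder 2
13 ÷ 2 → quotient 6, remainder 1
2 ÷ 1 → quotient 2, remainder 0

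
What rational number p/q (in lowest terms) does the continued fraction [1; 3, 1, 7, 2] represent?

83/66

a_0 = 1: 1/1
a_1 = 3: 4/3
a_2 = 1: 5/4
a_3 = 7: 39/31
a_4 = 2: 83/66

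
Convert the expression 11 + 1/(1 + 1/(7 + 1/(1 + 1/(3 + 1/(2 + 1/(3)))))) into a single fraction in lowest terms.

3233/272

Collapse the nested fraction from the inside out:
Start with 3.
2 + 1/(3/1) = 2 + 1/3 = 7/3
3 + 1/(7/3) = 3 + 3/7 = 24/7
1 + 1/(24/7) = 1 + 7/24 = 31/24
7 + 1/(31/24) = 7 + 24/31 = 241/31
1 + 1/(241/31) = 1 + 31/241 = 272/241
11 + 1/(272/241) = 11 + 241/272 = 3233/272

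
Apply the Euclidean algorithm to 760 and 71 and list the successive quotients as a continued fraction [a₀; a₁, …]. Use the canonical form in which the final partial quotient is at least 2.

Repeatedly divide and take the remainder:
760 = 10·71 + 50, so a_0 = 10
71 = 1·50 + 21, so a_1 = 1
50 = 2·21 + 8, so a_2 = 2
21 = 2·8 + 5, so a_3 = 2
8 = 1·5 + 3, so a_4 = 1
5 = 1·3 + 2, so a_5 = 1
3 = 1·2 + 1, so a_6 = 1
2 = 2·1 + 0, so a_7 = 2

[10; 1, 2, 2, 1, 1, 1, 2]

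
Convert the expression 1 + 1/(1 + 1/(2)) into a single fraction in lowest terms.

a_0 = 1: 1/1
a_1 = 1: 2/1
a_2 = 2: 5/3

5/3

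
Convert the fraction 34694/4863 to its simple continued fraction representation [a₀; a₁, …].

Run the Euclidean algorithm, recording each quotient:
34694 ÷ 4863 → quotient 7, remainder 653
4863 ÷ 653 → quotient 7, remainder 292
653 ÷ 292 → quotient 2, remainder 69
292 ÷ 69 → quotient 4, remainder 16
69 ÷ 16 → quotient 4, remainder 5
16 ÷ 5 → quotient 3, remainder 1
5 ÷ 1 → quotient 5, remainder 0

[7; 7, 2, 4, 4, 3, 5]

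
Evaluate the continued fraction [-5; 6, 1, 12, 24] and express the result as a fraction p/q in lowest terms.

Compute successive convergents:
a_0 = -5: -5/1
a_1 = 6: -29/6
a_2 = 1: -34/7
a_3 = 12: -437/90
a_4 = 24: -10522/2167

-10522/2167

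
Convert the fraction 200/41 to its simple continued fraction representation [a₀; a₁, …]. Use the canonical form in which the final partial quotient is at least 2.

[4; 1, 7, 5]

⌊200/41⌋ = 4, remainder 36
⌊41/36⌋ = 1, remainder 5
⌊36/5⌋ = 7, remainder 1
⌊5/1⌋ = 5, remainder 0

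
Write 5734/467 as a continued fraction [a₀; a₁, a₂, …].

⌊5734/467⌋ = 12, remainder 130
⌊467/130⌋ = 3, remainder 77
⌊130/77⌋ = 1, remainder 53
⌊77/53⌋ = 1, remainder 24
⌊53/24⌋ = 2, remainder 5
⌊24/5⌋ = 4, remainder 4
⌊5/4⌋ = 1, remainder 1
⌊4/1⌋ = 4, remainder 0

[12; 3, 1, 1, 2, 4, 1, 4]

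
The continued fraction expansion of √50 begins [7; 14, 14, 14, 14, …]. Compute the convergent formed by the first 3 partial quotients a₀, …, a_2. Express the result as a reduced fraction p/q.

1393/197

Compute successive convergents:
a_0 = 7: 7/1
a_1 = 14: 99/14
a_2 = 14: 1393/197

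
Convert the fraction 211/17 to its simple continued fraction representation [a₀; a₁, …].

[12; 2, 2, 3]

⌊211/17⌋ = 12, remainder 7
⌊17/7⌋ = 2, remainder 3
⌊7/3⌋ = 2, remainder 1
⌊3/1⌋ = 3, remainder 0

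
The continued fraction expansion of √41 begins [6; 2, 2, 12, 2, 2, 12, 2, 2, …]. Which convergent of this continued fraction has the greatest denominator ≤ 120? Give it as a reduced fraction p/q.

397/62

a_0 = 6: 6/1  (≤ bound)
a_1 = 2: 13/2  (≤ bound)
a_2 = 2: 32/5  (≤ bound)
a_3 = 12: 397/62  (≤ bound)
a_4 = 2: 826/129  (> 120, stop)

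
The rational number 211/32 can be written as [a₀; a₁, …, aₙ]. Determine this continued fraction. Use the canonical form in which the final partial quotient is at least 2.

[6; 1, 1, 2, 6]

⌊211/32⌋ = 6, remainder 19
⌊32/19⌋ = 1, remainder 13
⌊19/13⌋ = 1, remainder 6
⌊13/6⌋ = 2, remainder 1
⌊6/1⌋ = 6, remainder 0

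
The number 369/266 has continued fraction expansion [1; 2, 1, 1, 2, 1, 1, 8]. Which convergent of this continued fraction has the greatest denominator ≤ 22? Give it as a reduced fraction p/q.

25/18

a_0 = 1: 1/1  (≤ bound)
a_1 = 2: 3/2  (≤ bound)
a_2 = 1: 4/3  (≤ bound)
a_3 = 1: 7/5  (≤ bound)
a_4 = 2: 18/13  (≤ bound)
a_5 = 1: 25/18  (≤ bound)
a_6 = 1: 43/31  (> 22, stop)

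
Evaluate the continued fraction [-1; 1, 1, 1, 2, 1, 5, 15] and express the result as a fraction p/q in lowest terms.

Use the convergent recurrence hₖ = aₖ·hₖ₋₁ + hₖ₋₂ (and likewise for the denominators kₖ):
a_0 = -1: -1/1
a_1 = 1: 0/1
a_2 = 1: -1/2
a_3 = 1: -1/3
a_4 = 2: -3/8
a_5 = 1: -4/11
a_6 = 5: -23/63
a_7 = 15: -349/956

-349/956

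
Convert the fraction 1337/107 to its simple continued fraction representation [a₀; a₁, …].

[12; 2, 53]

Run the Euclidean algorithm, recording each quotient:
1337 ÷ 107 → quotient 12, remainder 53
107 ÷ 53 → quotient 2, remainder 1
53 ÷ 1 → quotient 53, remainder 0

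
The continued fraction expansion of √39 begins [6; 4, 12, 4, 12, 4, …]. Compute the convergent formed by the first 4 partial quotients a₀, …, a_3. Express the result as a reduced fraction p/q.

Start with 4.
12 + 1/(4/1) = 12 + 1/4 = 49/4
4 + 1/(49/4) = 4 + 4/49 = 200/49
6 + 1/(200/49) = 6 + 49/200 = 1249/200

1249/200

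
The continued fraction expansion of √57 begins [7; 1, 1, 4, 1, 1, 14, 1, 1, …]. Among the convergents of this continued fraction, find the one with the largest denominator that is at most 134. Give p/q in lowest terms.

151/20

a_0 = 7: 7/1  (≤ bound)
a_1 = 1: 8/1  (≤ bound)
a_2 = 1: 15/2  (≤ bound)
a_3 = 4: 68/9  (≤ bound)
a_4 = 1: 83/11  (≤ bound)
a_5 = 1: 151/20  (≤ bound)
a_6 = 14: 2197/291  (> 134, stop)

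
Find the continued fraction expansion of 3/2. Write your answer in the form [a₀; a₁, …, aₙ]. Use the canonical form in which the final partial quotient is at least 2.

[1; 2]

Apply division with remainder until the remainder is 0:
3 = 1·2 + 1, so a_0 = 1
2 = 2·1 + 0, so a_1 = 2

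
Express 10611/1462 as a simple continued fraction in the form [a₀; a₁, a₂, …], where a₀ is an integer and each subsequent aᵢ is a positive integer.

10611 = 7·1462 + 377, so a_0 = 7
1462 = 3·377 + 331, so a_1 = 3
377 = 1·331 + 46, so a_2 = 1
331 = 7·46 + 9, so a_3 = 7
46 = 5·9 + 1, so a_4 = 5
9 = 9·1 + 0, so a_5 = 9

[7; 3, 1, 7, 5, 9]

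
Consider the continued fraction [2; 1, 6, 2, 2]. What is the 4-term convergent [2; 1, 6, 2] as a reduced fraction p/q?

Use the convergent recurrence hₖ = aₖ·hₖ₋₁ + hₖ₋₂ (and likewise for the denominators kₖ):
a_0 = 2: 2/1
a_1 = 1: 3/1
a_2 = 6: 20/7
a_3 = 2: 43/15

43/15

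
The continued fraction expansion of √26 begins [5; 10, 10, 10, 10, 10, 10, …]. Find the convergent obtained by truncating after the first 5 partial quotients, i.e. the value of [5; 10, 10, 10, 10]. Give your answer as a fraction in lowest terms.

Start with 10.
10 + 1/(10/1) = 10 + 1/10 = 101/10
10 + 1/(101/10) = 10 + 10/101 = 1020/101
10 + 1/(1020/101) = 10 + 101/1020 = 10301/1020
5 + 1/(10301/1020) = 5 + 1020/10301 = 52525/10301

52525/10301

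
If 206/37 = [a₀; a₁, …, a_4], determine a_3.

3

206 ÷ 37 → quotient 5, remainder 21
37 ÷ 21 → quotient 1, remainder 16
21 ÷ 16 → quotient 1, remainder 5
16 ÷ 5 → quotient 3, remainder 1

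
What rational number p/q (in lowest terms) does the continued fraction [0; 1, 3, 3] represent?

10/13

Start with 3.
3 + 1/(3/1) = 3 + 1/3 = 10/3
1 + 1/(10/3) = 1 + 3/10 = 13/10
0 + 1/(13/10) = 0 + 10/13 = 10/13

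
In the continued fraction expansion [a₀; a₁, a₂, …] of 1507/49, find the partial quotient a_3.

12

⌊1507/49⌋ = 30, remainder 37
⌊49/37⌋ = 1, remainder 12
⌊37/12⌋ = 3, remainder 1
⌊12/1⌋ = 12, remainder 0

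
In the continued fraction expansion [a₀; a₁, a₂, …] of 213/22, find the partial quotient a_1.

⌊213/22⌋ = 9, remainder 15
⌊22/15⌋ = 1, remainder 7

1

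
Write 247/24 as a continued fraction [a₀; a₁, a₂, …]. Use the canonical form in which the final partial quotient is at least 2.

[10; 3, 2, 3]

247 = 10·24 + 7, so a_0 = 10
24 = 3·7 + 3, so a_1 = 3
7 = 2·3 + 1, so a_2 = 2
3 = 3·1 + 0, so a_3 = 3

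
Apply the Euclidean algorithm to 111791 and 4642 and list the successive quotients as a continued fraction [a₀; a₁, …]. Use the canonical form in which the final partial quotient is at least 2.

⌊111791/4642⌋ = 24, remainder 383
⌊4642/383⌋ = 12, remainder 46
⌊383/46⌋ = 8, remainder 15
⌊46/15⌋ = 3, remainder 1
⌊15/1⌋ = 15, remainder 0

[24; 12, 8, 3, 15]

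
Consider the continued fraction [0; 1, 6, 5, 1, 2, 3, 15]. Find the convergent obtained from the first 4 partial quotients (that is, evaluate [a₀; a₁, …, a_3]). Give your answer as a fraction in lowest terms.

Collapse the nested fraction from the inside out:
Start with 5.
6 + 1/(5/1) = 6 + 1/5 = 31/5
1 + 1/(31/5) = 1 + 5/31 = 36/31
0 + 1/(36/31) = 0 + 31/36 = 31/36

31/36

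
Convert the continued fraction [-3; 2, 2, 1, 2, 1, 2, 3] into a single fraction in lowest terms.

Start with 3.
2 + 1/(3/1) = 2 + 1/3 = 7/3
1 + 1/(7/3) = 1 + 3/7 = 10/7
2 + 1/(10/7) = 2 + 7/10 = 27/10
1 + 1/(27/10) = 1 + 10/27 = 37/27
2 + 1/(37/27) = 2 + 27/37 = 101/37
2 + 1/(101/37) = 2 + 37/101 = 239/101
-3 + 1/(239/101) = -3 + 101/239 = -616/239

-616/239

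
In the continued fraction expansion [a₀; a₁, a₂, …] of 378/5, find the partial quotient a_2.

1

⌊378/5⌋ = 75, remainder 3
⌊5/3⌋ = 1, remainder 2
⌊3/2⌋ = 1, remainder 1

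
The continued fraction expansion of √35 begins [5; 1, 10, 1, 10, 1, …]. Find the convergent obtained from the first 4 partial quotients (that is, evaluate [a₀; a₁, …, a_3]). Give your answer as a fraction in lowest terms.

Start with 1.
10 + 1/(1/1) = 10 + 1/1 = 11/1
1 + 1/(11/1) = 1 + 1/11 = 12/11
5 + 1/(12/11) = 5 + 11/12 = 71/12

71/12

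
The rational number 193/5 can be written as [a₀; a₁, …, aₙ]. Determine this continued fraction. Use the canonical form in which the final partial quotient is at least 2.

⌊193/5⌋ = 38, remainder 3
⌊5/3⌋ = 1, remainder 2
⌊3/2⌋ = 1, remainder 1
⌊2/1⌋ = 2, remainder 0

[38; 1, 1, 2]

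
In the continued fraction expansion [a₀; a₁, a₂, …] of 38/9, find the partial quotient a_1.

Apply division with remainder until the remainder is 0:
⌊38/9⌋ = 4, remainder 2
⌊9/2⌋ = 4, remainder 1

4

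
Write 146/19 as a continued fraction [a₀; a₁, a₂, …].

[7; 1, 2, 6]

Apply division with remainder until the remainder is 0:
146 ÷ 19 → quotient 7, remainder 13
19 ÷ 13 → quotient 1, remainder 6
13 ÷ 6 → quotient 2, remainder 1
6 ÷ 1 → quotient 6, remainder 0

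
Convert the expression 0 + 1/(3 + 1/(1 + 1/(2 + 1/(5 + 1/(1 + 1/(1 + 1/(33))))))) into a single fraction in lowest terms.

1174/4327

Use the convergent recurrence hₖ = aₖ·hₖ₋₁ + hₖ₋₂ (and likewise for the denominators kₖ):
a_0 = 0: 0/1
a_1 = 3: 1/3
a_2 = 1: 1/4
a_3 = 2: 3/11
a_4 = 5: 16/59
a_5 = 1: 19/70
a_6 = 1: 35/129
a_7 = 33: 1174/4327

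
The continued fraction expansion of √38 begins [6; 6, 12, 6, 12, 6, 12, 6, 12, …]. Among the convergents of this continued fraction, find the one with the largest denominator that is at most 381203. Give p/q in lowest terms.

a_0 = 6: 6/1  (≤ bound)
a_1 = 6: 37/6  (≤ bound)
a_2 = 12: 450/73  (≤ bound)
a_3 = 6: 2737/444  (≤ bound)
a_4 = 12: 33294/5401  (≤ bound)
a_5 = 6: 202501/32850  (≤ bound)
a_6 = 12: 2463306/399601  (> 381203, stop)

202501/32850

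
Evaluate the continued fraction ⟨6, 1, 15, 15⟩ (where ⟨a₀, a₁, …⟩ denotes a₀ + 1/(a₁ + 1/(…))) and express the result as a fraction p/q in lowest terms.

Starting at the tail and folding back:
Start with 15.
15 + 1/(15/1) = 15 + 1/15 = 226/15
1 + 1/(226/15) = 1 + 15/226 = 241/226
6 + 1/(241/226) = 6 + 226/241 = 1672/241

1672/241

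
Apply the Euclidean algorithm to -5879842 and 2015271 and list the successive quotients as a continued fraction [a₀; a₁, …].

Apply division with remainder until the remainder is 0:
-5879842 ÷ 2015271 → quotient -3, remainder 165971
2015271 ÷ 165971 → quotient 12, remainder 23619
165971 ÷ 23619 → quotient 7, remainder 638
23619 ÷ 638 → quotient 37, remainder 13
638 ÷ 13 → quotient 49, remainder 1
13 ÷ 1 → quotient 13, remainder 0

[-3; 12, 7, 37, 49, 13]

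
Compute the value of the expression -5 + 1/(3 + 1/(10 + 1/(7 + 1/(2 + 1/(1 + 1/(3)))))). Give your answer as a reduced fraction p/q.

Starting at the tail and folding back:
Start with 3.
1 + 1/(3/1) = 1 + 1/3 = 4/3
2 + 1/(4/3) = 2 + 3/4 = 11/4
7 + 1/(11/4) = 7 + 4/11 = 81/11
10 + 1/(81/11) = 10 + 11/81 = 821/81
3 + 1/(821/81) = 3 + 81/821 = 2544/821
-5 + 1/(2544/821) = -5 + 821/2544 = -11899/2544

-11899/2544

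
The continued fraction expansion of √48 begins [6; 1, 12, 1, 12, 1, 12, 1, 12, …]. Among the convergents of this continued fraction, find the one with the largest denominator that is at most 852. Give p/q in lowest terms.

List convergents until the denominator exceeds the bound:
a_0 = 6: 6/1  (≤ bound)
a_1 = 1: 7/1  (≤ bound)
a_2 = 12: 90/13  (≤ bound)
a_3 = 1: 97/14  (≤ bound)
a_4 = 12: 1254/181  (≤ bound)
a_5 = 1: 1351/195  (≤ bound)
a_6 = 12: 17466/2521  (> 852, stop)

1351/195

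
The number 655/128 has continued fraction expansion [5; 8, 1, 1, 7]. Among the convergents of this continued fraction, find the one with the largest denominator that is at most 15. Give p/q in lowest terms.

46/9

a_0 = 5: 5/1  (≤ bound)
a_1 = 8: 41/8  (≤ bound)
a_2 = 1: 46/9  (≤ bound)
a_3 = 1: 87/17  (> 15, stop)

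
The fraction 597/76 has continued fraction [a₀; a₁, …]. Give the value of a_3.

1

Run the Euclidean algorithm, recording each quotient:
⌊597/76⌋ = 7, remainder 65
⌊76/65⌋ = 1, remainder 11
⌊65/11⌋ = 5, remainder 10
⌊11/10⌋ = 1, remainder 1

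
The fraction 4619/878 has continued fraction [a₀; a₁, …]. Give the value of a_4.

38

4619 = 5·878 + 229, so a_0 = 5
878 = 3·229 + 191, so a_1 = 3
229 = 1·191 + 38, so a_2 = 1
191 = 5·38 + 1, so a_3 = 5
38 = 38·1 + 0, so a_4 = 38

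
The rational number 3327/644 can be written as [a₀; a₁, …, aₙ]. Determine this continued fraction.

Run the Euclidean algorithm, recording each quotient:
3327 = 5·644 + 107, so a_0 = 5
644 = 6·107 + 2, so a_1 = 6
107 = 53·2 + 1, so a_2 = 53
2 = 2·1 + 0, so a_3 = 2

[5; 6, 53, 2]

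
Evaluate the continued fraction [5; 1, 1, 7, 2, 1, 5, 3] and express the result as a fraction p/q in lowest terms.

4691/848

Collapse the nested fraction from the inside out:
Start with 3.
5 + 1/(3/1) = 5 + 1/3 = 16/3
1 + 1/(16/3) = 1 + 3/16 = 19/16
2 + 1/(19/16) = 2 + 16/19 = 54/19
7 + 1/(54/19) = 7 + 19/54 = 397/54
1 + 1/(397/54) = 1 + 54/397 = 451/397
1 + 1/(451/397) = 1 + 397/451 = 848/451
5 + 1/(848/451) = 5 + 451/848 = 4691/848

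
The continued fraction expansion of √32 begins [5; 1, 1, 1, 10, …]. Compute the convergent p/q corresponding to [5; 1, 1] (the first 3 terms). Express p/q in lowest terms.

Use the convergent recurrence hₖ = aₖ·hₖ₋₁ + hₖ₋₂ (and likewise for the denominators kₖ):
a_0 = 5: 5/1
a_1 = 1: 6/1
a_2 = 1: 11/2

11/2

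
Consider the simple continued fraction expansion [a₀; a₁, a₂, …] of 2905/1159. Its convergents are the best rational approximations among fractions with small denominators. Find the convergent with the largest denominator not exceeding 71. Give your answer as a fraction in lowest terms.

5/2

a_0 = 2: 2/1  (≤ bound)
a_1 = 1: 3/1  (≤ bound)
a_2 = 1: 5/2  (≤ bound)
a_3 = 38: 193/77  (> 71, stop)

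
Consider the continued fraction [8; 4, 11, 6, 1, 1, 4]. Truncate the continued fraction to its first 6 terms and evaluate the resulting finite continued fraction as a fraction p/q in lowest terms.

4889/593

Start with 1.
1 + 1/(1/1) = 1 + 1/1 = 2/1
6 + 1/(2/1) = 6 + 1/2 = 13/2
11 + 1/(13/2) = 11 + 2/13 = 145/13
4 + 1/(145/13) = 4 + 13/145 = 593/145
8 + 1/(593/145) = 8 + 145/593 = 4889/593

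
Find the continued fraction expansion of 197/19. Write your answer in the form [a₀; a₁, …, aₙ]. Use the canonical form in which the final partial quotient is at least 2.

Apply division with remainder until the remainder is 0:
197 ÷ 19 → quotient 10, remainder 7
19 ÷ 7 → quotient 2, remainder 5
7 ÷ 5 → quotient 1, remainder 2
5 ÷ 2 → quotient 2, remainder 1
2 ÷ 1 → quotient 2, remainder 0

[10; 2, 1, 2, 2]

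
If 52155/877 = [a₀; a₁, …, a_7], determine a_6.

2

Apply division with remainder until the remainder is 0:
52155 ÷ 877 → quotient 59, remainder 412
877 ÷ 412 → quotient 2, remainder 53
412 ÷ 53 → quotient 7, remainder 41
53 ÷ 41 → quotient 1, remainder 12
41 ÷ 12 → quotient 3, remainder 5
12 ÷ 5 → quotient 2, remainder 2
5 ÷ 2 → quotient 2, remainder 1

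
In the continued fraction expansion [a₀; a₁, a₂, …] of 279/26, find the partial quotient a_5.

2

279 = 10·26 + 19, so a_0 = 10
26 = 1·19 + 7, so a_1 = 1
19 = 2·7 + 5, so a_2 = 2
7 = 1·5 + 2, so a_3 = 1
5 = 2·2 + 1, so a_4 = 2
2 = 2·1 + 0, so a_5 = 2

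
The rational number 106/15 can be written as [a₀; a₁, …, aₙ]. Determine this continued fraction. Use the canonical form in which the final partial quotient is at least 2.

[7; 15]

106 = 7·15 + 1, so a_0 = 7
15 = 15·1 + 0, so a_1 = 15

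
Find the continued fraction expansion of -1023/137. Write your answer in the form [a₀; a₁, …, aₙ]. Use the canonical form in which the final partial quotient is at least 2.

⌊-1023/137⌋ = -8, remainder 73
⌊137/73⌋ = 1, remainder 64
⌊73/64⌋ = 1, remainder 9
⌊64/9⌋ = 7, remainder 1
⌊9/1⌋ = 9, remainder 0

[-8; 1, 1, 7, 9]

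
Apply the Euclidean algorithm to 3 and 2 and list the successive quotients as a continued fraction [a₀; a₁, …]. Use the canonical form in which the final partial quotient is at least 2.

[1; 2]

Apply division with remainder until the remainder is 0:
3 ÷ 2 → quotient 1, remainder 1
2 ÷ 1 → quotient 2, remainder 0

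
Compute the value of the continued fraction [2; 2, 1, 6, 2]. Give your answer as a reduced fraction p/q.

Start with 2.
6 + 1/(2/1) = 6 + 1/2 = 13/2
1 + 1/(13/2) = 1 + 2/13 = 15/13
2 + 1/(15/13) = 2 + 13/15 = 43/15
2 + 1/(43/15) = 2 + 15/43 = 101/43

101/43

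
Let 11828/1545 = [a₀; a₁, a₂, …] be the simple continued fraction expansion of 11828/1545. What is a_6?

3

11828 = 7·1545 + 1013, so a_0 = 7
1545 = 1·1013 + 532, so a_1 = 1
1013 = 1·532 + 481, so a_2 = 1
532 = 1·481 + 51, so a_3 = 1
481 = 9·51 + 22, so a_4 = 9
51 = 2·22 + 7, so a_5 = 2
22 = 3·7 + 1, so a_6 = 3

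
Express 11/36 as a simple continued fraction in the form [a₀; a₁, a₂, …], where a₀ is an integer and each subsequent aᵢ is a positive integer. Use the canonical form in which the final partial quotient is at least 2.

Repeatedly divide and take the remainder:
11 ÷ 36 → quotient 0, remainder 11
36 ÷ 11 → quotient 3, remainder 3
11 ÷ 3 → quotient 3, remainder 2
3 ÷ 2 → quotient 1, remainder 1
2 ÷ 1 → quotient 2, remainder 0

[0; 3, 3, 1, 2]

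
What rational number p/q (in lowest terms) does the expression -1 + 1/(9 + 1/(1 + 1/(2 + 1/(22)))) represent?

Compute successive convergents:
a_0 = -1: -1/1
a_1 = 9: -8/9
a_2 = 1: -9/10
a_3 = 2: -26/29
a_4 = 22: -581/648

-581/648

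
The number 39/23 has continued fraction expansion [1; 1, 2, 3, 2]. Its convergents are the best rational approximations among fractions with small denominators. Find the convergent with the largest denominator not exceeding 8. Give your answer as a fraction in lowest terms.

5/3

a_0 = 1: 1/1  (≤ bound)
a_1 = 1: 2/1  (≤ bound)
a_2 = 2: 5/3  (≤ bound)
a_3 = 3: 17/10  (> 8, stop)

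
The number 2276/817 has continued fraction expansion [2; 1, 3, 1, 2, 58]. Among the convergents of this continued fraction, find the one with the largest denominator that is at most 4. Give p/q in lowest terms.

11/4

List convergents until the denominator exceeds the bound:
a_0 = 2: 2/1  (≤ bound)
a_1 = 1: 3/1  (≤ bound)
a_2 = 3: 11/4  (≤ bound)
a_3 = 1: 14/5  (> 4, stop)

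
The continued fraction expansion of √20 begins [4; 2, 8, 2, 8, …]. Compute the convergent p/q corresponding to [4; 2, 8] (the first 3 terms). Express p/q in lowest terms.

76/17

Collapse the nested fraction from the inside out:
Start with 8.
2 + 1/(8/1) = 2 + 1/8 = 17/8
4 + 1/(17/8) = 4 + 8/17 = 76/17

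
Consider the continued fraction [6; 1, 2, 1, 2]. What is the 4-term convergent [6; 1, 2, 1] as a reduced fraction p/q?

27/4

a_0 = 6: 6/1
a_1 = 1: 7/1
a_2 = 2: 20/3
a_3 = 1: 27/4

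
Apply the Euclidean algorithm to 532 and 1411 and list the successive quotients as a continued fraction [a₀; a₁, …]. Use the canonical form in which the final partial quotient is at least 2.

Repeatedly divide and take the remainder:
532 ÷ 1411 → quotient 0, remainder 532
1411 ÷ 532 → quotient 2, remainder 347
532 ÷ 347 → quotient 1, remainder 185
347 ÷ 185 → quotient 1, remainder 162
185 ÷ 162 → quotient 1, remainder 23
162 ÷ 23 → quotient 7, remainder 1
23 ÷ 1 → quotient 23, remainder 0

[0; 2, 1, 1, 1, 7, 23]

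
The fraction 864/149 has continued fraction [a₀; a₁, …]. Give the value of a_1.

⌊864/149⌋ = 5, remainder 119
⌊149/119⌋ = 1, remainder 30

1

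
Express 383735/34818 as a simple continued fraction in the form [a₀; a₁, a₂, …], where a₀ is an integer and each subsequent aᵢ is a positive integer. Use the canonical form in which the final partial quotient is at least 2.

⌊383735/34818⌋ = 11, remainder 737
⌊34818/737⌋ = 47, remainder 179
⌊737/179⌋ = 4, remainder 21
⌊179/21⌋ = 8, remainder 11
⌊21/11⌋ = 1, remainder 10
⌊11/10⌋ = 1, remainder 1
⌊10/1⌋ = 10, remainder 0

[11; 47, 4, 8, 1, 1, 10]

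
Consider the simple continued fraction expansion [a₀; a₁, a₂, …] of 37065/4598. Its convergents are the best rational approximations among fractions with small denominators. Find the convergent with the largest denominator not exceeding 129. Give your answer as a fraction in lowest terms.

a_0 = 8: 8/1  (≤ bound)
a_1 = 16: 129/16  (≤ bound)
a_2 = 2: 266/33  (≤ bound)
a_3 = 1: 395/49  (≤ bound)
a_4 = 3: 1451/180  (> 129, stop)

395/49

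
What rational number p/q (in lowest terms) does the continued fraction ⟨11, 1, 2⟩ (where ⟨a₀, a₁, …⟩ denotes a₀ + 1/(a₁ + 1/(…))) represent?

35/3

Start with 2.
1 + 1/(2/1) = 1 + 1/2 = 3/2
11 + 1/(3/2) = 11 + 2/3 = 35/3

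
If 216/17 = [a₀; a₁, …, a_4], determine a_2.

2

Apply division with remainder until the remainder is 0:
⌊216/17⌋ = 12, remainder 12
⌊17/12⌋ = 1, remainder 5
⌊12/5⌋ = 2, remainder 2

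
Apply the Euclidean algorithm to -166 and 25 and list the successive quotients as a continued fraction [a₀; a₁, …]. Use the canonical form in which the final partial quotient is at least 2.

-166 = -7·25 + 9, so a_0 = -7
25 = 2·9 + 7, so a_1 = 2
9 = 1·7 + 2, so a_2 = 1
7 = 3·2 + 1, so a_3 = 3
2 = 2·1 + 0, so a_4 = 2

[-7; 2, 1, 3, 2]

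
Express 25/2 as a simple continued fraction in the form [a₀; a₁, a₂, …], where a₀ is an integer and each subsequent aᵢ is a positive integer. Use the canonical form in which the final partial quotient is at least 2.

[12; 2]

Run the Euclidean algorithm, recording each quotient:
⌊25/2⌋ = 12, remainder 1
⌊2/1⌋ = 2, remainder 0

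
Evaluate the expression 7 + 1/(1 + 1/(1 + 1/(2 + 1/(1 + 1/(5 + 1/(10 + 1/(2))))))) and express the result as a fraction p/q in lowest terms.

a_0 = 7: 7/1
a_1 = 1: 8/1
a_2 = 1: 15/2
a_3 = 2: 38/5
a_4 = 1: 53/7
a_5 = 5: 303/40
a_6 = 10: 3083/407
a_7 = 2: 6469/854

6469/854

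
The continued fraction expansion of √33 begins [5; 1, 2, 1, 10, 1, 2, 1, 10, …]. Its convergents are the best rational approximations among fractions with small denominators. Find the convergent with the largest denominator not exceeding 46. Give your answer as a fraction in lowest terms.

List convergents until the denominator exceeds the bound:
a_0 = 5: 5/1  (≤ bound)
a_1 = 1: 6/1  (≤ bound)
a_2 = 2: 17/3  (≤ bound)
a_3 = 1: 23/4  (≤ bound)
a_4 = 10: 247/43  (≤ bound)
a_5 = 1: 270/47  (> 46, stop)

247/43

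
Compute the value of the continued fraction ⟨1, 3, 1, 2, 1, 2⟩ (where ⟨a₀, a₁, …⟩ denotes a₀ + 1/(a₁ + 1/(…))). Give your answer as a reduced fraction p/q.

52/41

Compute successive convergents:
a_0 = 1: 1/1
a_1 = 3: 4/3
a_2 = 1: 5/4
a_3 = 2: 14/11
a_4 = 1: 19/15
a_5 = 2: 52/41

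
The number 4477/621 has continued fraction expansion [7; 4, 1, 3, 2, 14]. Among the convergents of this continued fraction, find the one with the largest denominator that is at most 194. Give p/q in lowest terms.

310/43

a_0 = 7: 7/1  (≤ bound)
a_1 = 4: 29/4  (≤ bound)
a_2 = 1: 36/5  (≤ bound)
a_3 = 3: 137/19  (≤ bound)
a_4 = 2: 310/43  (≤ bound)
a_5 = 14: 4477/621  (> 194, stop)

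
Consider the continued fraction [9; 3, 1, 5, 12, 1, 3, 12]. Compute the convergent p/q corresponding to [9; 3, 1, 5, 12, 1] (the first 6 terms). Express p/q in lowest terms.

2806/303

Start with 1.
12 + 1/(1/1) = 12 + 1/1 = 13/1
5 + 1/(13/1) = 5 + 1/13 = 66/13
1 + 1/(66/13) = 1 + 13/66 = 79/66
3 + 1/(79/66) = 3 + 66/79 = 303/79
9 + 1/(303/79) = 9 + 79/303 = 2806/303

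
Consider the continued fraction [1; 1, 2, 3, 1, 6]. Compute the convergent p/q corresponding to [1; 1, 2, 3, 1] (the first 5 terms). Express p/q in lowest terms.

22/13

Start with 1.
3 + 1/(1/1) = 3 + 1/1 = 4/1
2 + 1/(4/1) = 2 + 1/4 = 9/4
1 + 1/(9/4) = 1 + 4/9 = 13/9
1 + 1/(13/9) = 1 + 9/13 = 22/13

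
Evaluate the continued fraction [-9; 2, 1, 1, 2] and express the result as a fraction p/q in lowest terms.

-112/13

Use the convergent recurrence hₖ = aₖ·hₖ₋₁ + hₖ₋₂ (and likewise for the denominators kₖ):
a_0 = -9: -9/1
a_1 = 2: -17/2
a_2 = 1: -26/3
a_3 = 1: -43/5
a_4 = 2: -112/13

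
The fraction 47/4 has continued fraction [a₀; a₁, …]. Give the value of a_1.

1

Apply division with remainder until the remainder is 0:
47 = 11·4 + 3, so a_0 = 11
4 = 1·3 + 1, so a_1 = 1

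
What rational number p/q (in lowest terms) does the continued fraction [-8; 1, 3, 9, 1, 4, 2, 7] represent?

a_0 = -8: -8/1
a_1 = 1: -7/1
a_2 = 3: -29/4
a_3 = 9: -268/37
a_4 = 1: -297/41
a_5 = 4: -1456/201
a_6 = 2: -3209/443
a_7 = 7: -23919/3302

-23919/3302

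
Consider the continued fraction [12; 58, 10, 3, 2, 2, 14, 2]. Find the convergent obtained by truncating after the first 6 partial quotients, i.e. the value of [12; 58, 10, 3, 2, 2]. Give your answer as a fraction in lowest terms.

a_0 = 12: 12/1
a_1 = 58: 697/58
a_2 = 10: 6982/581
a_3 = 3: 21643/1801
a_4 = 2: 50268/4183
a_5 = 2: 122179/10167

122179/10167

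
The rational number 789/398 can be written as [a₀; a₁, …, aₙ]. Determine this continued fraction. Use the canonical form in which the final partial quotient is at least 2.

789 ÷ 398 → quotient 1, remainder 391
398 ÷ 391 → quotient 1, remainder 7
391 ÷ 7 → quotient 55, remainder 6
7 ÷ 6 → quotient 1, remainder 1
6 ÷ 1 → quotient 6, remainder 0

[1; 1, 55, 1, 6]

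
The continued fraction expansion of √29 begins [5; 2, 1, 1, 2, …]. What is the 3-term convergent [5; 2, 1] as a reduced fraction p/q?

a_0 = 5: 5/1
a_1 = 2: 11/2
a_2 = 1: 16/3

16/3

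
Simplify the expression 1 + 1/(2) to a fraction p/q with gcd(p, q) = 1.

Starting at the tail and folding back:
Start with 2.
1 + 1/(2/1) = 1 + 1/2 = 3/2

3/2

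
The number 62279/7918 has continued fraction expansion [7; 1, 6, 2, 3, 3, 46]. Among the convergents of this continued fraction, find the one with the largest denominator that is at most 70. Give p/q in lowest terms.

409/52

a_0 = 7: 7/1  (≤ bound)
a_1 = 1: 8/1  (≤ bound)
a_2 = 6: 55/7  (≤ bound)
a_3 = 2: 118/15  (≤ bound)
a_4 = 3: 409/52  (≤ bound)
a_5 = 3: 1345/171  (> 70, stop)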